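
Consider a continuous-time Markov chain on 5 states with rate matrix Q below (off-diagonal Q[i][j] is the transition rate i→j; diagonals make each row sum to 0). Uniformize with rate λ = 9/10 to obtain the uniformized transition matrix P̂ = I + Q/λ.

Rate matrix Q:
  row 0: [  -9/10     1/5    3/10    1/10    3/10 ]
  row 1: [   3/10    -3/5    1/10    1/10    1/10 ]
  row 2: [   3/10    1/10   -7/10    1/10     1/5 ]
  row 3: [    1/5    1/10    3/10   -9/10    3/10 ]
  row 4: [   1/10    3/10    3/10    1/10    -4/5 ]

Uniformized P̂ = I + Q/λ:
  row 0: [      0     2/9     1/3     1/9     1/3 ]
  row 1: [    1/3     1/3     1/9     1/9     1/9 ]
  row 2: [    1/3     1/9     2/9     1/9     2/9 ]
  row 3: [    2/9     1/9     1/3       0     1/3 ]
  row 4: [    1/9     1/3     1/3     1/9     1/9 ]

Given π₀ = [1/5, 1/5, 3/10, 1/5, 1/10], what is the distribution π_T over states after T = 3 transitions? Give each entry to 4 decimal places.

π = [0.2099, 0.2310, 0.2528, 0.0999, 0.2064]

t=0: π = [0.2000, 0.2000, 0.3000, 0.2000, 0.1000]
t=1: π = [0.2222, 0.2000, 0.2556, 0.0889, 0.2333]
t=2: π = [0.1975, 0.2321, 0.2605, 0.1012, 0.2086]
t=3: π = [0.2099, 0.2310, 0.2528, 0.0999, 0.2064]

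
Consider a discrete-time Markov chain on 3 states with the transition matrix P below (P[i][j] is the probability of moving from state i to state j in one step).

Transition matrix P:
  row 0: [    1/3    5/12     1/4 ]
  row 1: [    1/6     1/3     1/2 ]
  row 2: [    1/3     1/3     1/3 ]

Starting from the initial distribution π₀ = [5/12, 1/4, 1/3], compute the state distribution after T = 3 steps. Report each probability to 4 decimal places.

π = [0.2737, 0.3560, 0.3703]

t=0: π = [0.4167, 0.2500, 0.3333]
t=1: π = [0.2917, 0.3681, 0.3403]
t=2: π = [0.2720, 0.3576, 0.3704]
t=3: π = [0.2737, 0.3560, 0.3703]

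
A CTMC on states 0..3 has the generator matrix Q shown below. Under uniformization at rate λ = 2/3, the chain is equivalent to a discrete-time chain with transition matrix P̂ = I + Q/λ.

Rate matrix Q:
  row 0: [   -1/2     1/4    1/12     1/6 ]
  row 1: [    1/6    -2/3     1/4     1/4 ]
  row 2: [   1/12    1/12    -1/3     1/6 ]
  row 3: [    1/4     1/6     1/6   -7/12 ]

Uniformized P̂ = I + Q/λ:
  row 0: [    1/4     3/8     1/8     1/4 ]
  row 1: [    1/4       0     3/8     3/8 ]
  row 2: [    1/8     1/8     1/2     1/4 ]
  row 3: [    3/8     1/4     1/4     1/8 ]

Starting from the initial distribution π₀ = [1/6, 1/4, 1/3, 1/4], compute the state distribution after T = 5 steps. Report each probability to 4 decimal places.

t=0: π = [0.1667, 0.2500, 0.3333, 0.2500]
t=1: π = [0.2396, 0.1667, 0.3438, 0.2500]
t=2: π = [0.2383, 0.1953, 0.3268, 0.2396]
t=3: π = [0.2391, 0.1901, 0.3263, 0.2445]
t=4: π = [0.2398, 0.1916, 0.3255, 0.2432]
t=5: π = [0.2397, 0.1914, 0.3253, 0.2435]

π = [0.2397, 0.1914, 0.3253, 0.2435]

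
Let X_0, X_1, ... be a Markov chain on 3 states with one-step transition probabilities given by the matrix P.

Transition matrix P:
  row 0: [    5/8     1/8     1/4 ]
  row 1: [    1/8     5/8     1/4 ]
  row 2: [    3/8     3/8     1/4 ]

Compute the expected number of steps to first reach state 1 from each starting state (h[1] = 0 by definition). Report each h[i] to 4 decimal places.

First-step conditioning: h[1] = 0; for i ≠ 1, h[i] = 1 + Σ_k P[i][k]·h[k].
  h[0] = 1 + 5/8·h[0] + 1/4·h[2]
  h[2] = 1 + 3/8·h[0] + 1/4·h[2]
Solving the 2×2 linear system over states ≠ 1 gives exactly h = [16/3, 0, 4] (h[1] = 0 is the target).

h = [5.3333, 0.0000, 4.0000]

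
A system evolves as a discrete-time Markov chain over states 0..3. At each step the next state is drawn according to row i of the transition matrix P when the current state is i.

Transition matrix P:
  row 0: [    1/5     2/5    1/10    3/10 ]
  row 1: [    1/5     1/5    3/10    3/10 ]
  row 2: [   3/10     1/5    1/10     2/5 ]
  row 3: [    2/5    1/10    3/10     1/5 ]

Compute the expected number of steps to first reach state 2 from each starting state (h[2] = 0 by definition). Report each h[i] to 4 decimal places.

First-step conditioning: h[2] = 0; for i ≠ 2, h[i] = 1 + Σ_k P[i][k]·h[k].
  h[0] = 1 + 1/5·h[0] + 2/5·h[1] + 3/10·h[3]
  h[1] = 1 + 1/5·h[0] + 1/5·h[1] + 3/10·h[3]
  h[3] = 1 + 2/5·h[0] + 1/10·h[1] + 1/5·h[3]
Solving the 3×3 linear system over states ≠ 2 gives exactly h = [660/137, 550/137, 0, 570/137] (h[2] = 0 is the target).

h = [4.8175, 4.0146, 0.0000, 4.1606]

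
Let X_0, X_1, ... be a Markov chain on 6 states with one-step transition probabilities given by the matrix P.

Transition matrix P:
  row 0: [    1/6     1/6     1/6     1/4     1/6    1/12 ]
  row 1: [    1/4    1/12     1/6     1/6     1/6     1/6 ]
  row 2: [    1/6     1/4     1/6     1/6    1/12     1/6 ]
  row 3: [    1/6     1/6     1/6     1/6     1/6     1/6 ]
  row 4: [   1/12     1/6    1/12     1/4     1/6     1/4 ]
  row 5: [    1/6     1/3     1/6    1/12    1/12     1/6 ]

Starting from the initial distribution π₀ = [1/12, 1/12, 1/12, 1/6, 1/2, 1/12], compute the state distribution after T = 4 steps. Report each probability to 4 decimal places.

t=0: π = [0.0833, 0.0833, 0.0833, 0.1667, 0.5000, 0.0833]
t=1: π = [0.1319, 0.1806, 0.1250, 0.2083, 0.1528, 0.2014]
t=2: π = [0.1690, 0.1956, 0.1539, 0.1736, 0.1395, 0.1684]
t=3: π = [0.1713, 0.1913, 0.1550, 0.1783, 0.1398, 0.1642]
t=4: π = [0.1710, 0.1910, 0.1550, 0.1789, 0.1401, 0.1640]

π = [0.1710, 0.1910, 0.1550, 0.1789, 0.1401, 0.1640]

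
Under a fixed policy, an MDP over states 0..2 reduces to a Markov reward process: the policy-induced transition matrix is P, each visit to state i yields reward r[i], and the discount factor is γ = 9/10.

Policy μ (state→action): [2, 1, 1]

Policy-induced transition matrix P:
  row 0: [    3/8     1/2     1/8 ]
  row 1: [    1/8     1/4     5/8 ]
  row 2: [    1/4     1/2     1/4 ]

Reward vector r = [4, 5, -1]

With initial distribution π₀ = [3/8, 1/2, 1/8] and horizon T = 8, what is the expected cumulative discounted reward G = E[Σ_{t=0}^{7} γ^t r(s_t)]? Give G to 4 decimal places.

t=0: π = [0.3750, 0.5000, 0.1250], E[r] = 3.8750, γ^t·E[r] = 3.875000, running G = 3.875000
t=1: π = [0.2344, 0.3750, 0.3906], E[r] = 2.4219, γ^t·E[r] = 2.179688, running G = 6.054688
t=2: π = [0.2324, 0.4063, 0.3613], E[r] = 2.5996, γ^t·E[r] = 2.105684, running G = 8.160371
t=3: π = [0.2283, 0.3984, 0.3733], E[r] = 2.5320, γ^t·E[r] = 1.845815, running G = 10.006186
t=4: π = [0.2287, 0.4004, 0.3709], E[r] = 2.5460, γ^t·E[r] = 1.670424, running G = 11.676610
t=5: π = [0.2285, 0.3999, 0.3716], E[r] = 2.5421, γ^t·E[r] = 1.501100, running G = 13.177710
t=6: π = [0.2286, 0.4000, 0.3714], E[r] = 2.5430, γ^t·E[r] = 1.351479, running G = 14.529189
t=7: π = [0.2286, 0.4000, 0.3714], E[r] = 2.5428, γ^t·E[r] = 1.216218, running G = 15.745408

G = 15.7454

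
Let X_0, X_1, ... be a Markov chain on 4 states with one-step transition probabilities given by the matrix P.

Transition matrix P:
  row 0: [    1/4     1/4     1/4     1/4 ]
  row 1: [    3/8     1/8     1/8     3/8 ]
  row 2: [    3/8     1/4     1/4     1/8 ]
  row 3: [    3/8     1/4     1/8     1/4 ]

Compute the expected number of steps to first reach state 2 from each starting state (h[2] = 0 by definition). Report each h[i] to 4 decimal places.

First-step conditioning: h[2] = 0; for i ≠ 2, h[i] = 1 + Σ_k P[i][k]·h[k].
  h[0] = 1 + 1/4·h[0] + 1/4·h[1] + 1/4·h[3]
  h[1] = 1 + 3/8·h[0] + 1/8·h[1] + 3/8·h[3]
  h[3] = 1 + 3/8·h[0] + 1/4·h[1] + 1/4·h[3]
Solving the 3×3 linear system over states ≠ 2 gives exactly h = [16/3, 6, 0, 6] (h[2] = 0 is the target).

h = [5.3333, 6.0000, 0.0000, 6.0000]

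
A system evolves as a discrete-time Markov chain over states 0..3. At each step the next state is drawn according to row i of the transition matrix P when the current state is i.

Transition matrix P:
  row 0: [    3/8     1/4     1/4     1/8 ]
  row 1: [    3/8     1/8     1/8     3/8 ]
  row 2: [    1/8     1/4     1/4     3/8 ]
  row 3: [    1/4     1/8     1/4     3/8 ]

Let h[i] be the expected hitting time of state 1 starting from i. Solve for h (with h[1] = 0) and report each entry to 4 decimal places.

h = [4.5714, 0.0000, 4.7619, 5.3333]

First-step conditioning: h[1] = 0; for i ≠ 1, h[i] = 1 + Σ_k P[i][k]·h[k].
  h[0] = 1 + 3/8·h[0] + 1/4·h[2] + 1/8·h[3]
  h[2] = 1 + 1/8·h[0] + 1/4·h[2] + 3/8·h[3]
  h[3] = 1 + 1/4·h[0] + 1/4·h[2] + 3/8·h[3]
Solving the 3×3 linear system over states ≠ 1 gives exactly h = [32/7, 0, 100/21, 16/3] (h[1] = 0 is the target).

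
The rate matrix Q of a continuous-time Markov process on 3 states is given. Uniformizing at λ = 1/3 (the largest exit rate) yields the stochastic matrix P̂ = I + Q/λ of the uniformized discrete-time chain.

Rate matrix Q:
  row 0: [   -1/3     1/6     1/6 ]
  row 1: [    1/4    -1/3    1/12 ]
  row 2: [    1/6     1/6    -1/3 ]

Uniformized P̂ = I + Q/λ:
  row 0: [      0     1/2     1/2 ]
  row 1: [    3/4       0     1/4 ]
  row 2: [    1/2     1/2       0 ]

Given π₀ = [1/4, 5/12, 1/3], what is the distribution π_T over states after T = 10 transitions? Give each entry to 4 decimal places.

t=0: π = [0.2500, 0.4167, 0.3333]
t=1: π = [0.4792, 0.2917, 0.2292]
t=2: π = [0.3333, 0.3542, 0.3125]
t=3: π = [0.4219, 0.3229, 0.2552]
t=4: π = [0.3698, 0.3385, 0.2917]
t=5: π = [0.3997, 0.3307, 0.2695]
t=6: π = [0.3828, 0.3346, 0.2826]
t=7: π = [0.3923, 0.3327, 0.2751]
t=8: π = [0.3870, 0.3337, 0.2793]
t=9: π = [0.3899, 0.3332, 0.2769]
t=10: π = [0.3883, 0.3334, 0.2782]

π = [0.3883, 0.3334, 0.2782]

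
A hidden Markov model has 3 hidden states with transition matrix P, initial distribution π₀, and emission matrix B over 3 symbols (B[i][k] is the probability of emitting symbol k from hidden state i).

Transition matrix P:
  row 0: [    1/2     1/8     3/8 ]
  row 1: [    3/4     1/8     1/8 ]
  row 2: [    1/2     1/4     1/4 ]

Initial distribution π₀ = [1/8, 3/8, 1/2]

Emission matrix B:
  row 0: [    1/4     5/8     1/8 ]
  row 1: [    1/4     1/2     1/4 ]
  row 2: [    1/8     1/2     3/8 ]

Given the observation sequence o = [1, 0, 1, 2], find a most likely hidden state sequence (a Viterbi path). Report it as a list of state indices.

t=0: δ = [7.812e-02, 1.875e-01, 2.500e-01]  (obs o_0=1)
t=1: δ = [3.516e-02, 1.562e-02, 7.812e-03]  ψ = [1, 2, 2]  (obs o_1=0)
t=2: δ = [1.099e-02, 2.197e-03, 6.592e-03]  ψ = [0, 0, 0]  (obs o_2=1)
t=3: δ = [6.866e-04, 4.120e-04, 1.545e-03]  ψ = [0, 2, 0]  (obs o_3=2)
backtrack: best end state = 2; path = [1, 0, 0, 2]

path = [1, 0, 0, 2]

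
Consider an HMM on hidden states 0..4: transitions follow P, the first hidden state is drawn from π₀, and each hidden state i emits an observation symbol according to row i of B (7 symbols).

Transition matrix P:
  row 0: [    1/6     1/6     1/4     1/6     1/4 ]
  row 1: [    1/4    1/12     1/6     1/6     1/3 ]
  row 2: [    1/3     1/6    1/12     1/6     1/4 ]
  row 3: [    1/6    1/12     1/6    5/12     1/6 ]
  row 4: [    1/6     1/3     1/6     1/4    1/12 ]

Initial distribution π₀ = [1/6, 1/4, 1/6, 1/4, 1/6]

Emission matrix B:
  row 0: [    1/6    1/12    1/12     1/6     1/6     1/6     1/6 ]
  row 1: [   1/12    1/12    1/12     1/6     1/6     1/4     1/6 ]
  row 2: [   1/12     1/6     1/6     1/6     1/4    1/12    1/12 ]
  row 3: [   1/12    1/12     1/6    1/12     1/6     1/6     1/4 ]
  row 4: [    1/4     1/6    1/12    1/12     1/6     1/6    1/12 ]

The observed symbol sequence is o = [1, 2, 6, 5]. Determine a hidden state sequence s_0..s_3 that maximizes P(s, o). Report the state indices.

t=0: δ = [1.389e-02, 2.083e-02, 2.778e-02, 2.083e-02, 2.778e-02]  (obs o_0=1)
t=1: δ = [7.716e-04, 7.716e-04, 7.716e-04, 1.447e-03, 5.787e-04]  ψ = [2, 4, 4, 3, 1]  (obs o_1=2)
t=2: δ = [4.287e-05, 3.215e-05, 2.009e-05, 1.507e-04, 2.143e-05]  ψ = [2, 4, 3, 3, 1]  (obs o_2=6)
t=3: δ = [4.186e-06, 3.140e-06, 2.093e-06, 1.047e-05, 4.186e-06]  ψ = [3, 3, 3, 3, 3]  (obs o_3=5)
backtrack: best end state = 3; path = [3, 3, 3, 3]

path = [3, 3, 3, 3]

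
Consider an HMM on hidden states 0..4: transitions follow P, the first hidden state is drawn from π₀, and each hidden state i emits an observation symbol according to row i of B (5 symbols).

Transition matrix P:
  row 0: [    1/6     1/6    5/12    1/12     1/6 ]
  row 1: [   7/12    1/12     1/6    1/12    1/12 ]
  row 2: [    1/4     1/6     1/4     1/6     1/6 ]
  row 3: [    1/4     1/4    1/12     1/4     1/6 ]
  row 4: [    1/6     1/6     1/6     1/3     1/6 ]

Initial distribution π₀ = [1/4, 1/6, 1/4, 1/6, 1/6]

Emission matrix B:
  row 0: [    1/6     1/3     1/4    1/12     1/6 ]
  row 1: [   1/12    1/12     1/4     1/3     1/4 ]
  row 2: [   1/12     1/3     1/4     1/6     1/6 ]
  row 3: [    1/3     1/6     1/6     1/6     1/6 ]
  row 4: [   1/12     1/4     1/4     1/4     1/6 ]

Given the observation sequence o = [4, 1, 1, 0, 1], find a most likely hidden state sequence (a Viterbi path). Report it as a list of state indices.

t=0: δ = [4.167e-02, 4.167e-02, 4.167e-02, 2.778e-02, 2.778e-02]  (obs o_0=4)
t=1: δ = [8.102e-03, 5.787e-04, 5.787e-03, 1.543e-03, 1.736e-03]  ψ = [1, 0, 0, 4, 0]  (obs o_1=1)
t=2: δ = [4.823e-04, 1.125e-04, 1.125e-03, 1.608e-04, 3.376e-04]  ψ = [2, 0, 0, 2, 0]  (obs o_2=1)
t=3: δ = [4.689e-05, 1.563e-05, 2.344e-05, 6.251e-05, 1.563e-05]  ψ = [2, 2, 2, 2, 2]  (obs o_3=0)
t=4: δ = [5.210e-06, 1.302e-06, 6.512e-06, 2.605e-06, 2.605e-06]  ψ = [3, 3, 0, 3, 3]  (obs o_4=1)
backtrack: best end state = 2; path = [1, 0, 2, 0, 2]

path = [1, 0, 2, 0, 2]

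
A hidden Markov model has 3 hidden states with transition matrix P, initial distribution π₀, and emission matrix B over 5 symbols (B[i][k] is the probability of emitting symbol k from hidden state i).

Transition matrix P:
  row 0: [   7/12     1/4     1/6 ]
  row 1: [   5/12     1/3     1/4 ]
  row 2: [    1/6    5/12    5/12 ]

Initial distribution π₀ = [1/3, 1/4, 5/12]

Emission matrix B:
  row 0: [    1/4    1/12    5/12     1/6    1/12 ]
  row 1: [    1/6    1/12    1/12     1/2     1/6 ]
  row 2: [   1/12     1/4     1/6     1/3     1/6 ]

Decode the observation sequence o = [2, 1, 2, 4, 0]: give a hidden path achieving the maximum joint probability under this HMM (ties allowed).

t=0: δ = [1.389e-01, 2.083e-02, 6.944e-02]  (obs o_0=2)
t=1: δ = [6.752e-03, 2.894e-03, 7.234e-03]  ψ = [0, 0, 2]  (obs o_1=1)
t=2: δ = [1.641e-03, 2.512e-04, 5.023e-04]  ψ = [0, 2, 2]  (obs o_2=2)
t=3: δ = [7.977e-05, 6.838e-05, 4.558e-05]  ψ = [0, 0, 0]  (obs o_3=4)
t=4: δ = [1.163e-05, 3.799e-06, 1.583e-06]  ψ = [0, 1, 2]  (obs o_4=0)
backtrack: best end state = 0; path = [0, 0, 0, 0, 0]

path = [0, 0, 0, 0, 0]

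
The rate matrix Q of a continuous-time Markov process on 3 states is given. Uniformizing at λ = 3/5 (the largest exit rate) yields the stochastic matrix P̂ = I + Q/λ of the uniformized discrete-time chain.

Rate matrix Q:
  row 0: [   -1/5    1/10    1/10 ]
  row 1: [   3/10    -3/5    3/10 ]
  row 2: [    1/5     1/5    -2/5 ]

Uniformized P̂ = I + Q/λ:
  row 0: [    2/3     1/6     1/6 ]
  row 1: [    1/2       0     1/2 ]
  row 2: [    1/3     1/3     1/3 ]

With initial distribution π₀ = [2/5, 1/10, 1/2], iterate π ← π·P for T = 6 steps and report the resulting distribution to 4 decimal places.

t=0: π = [0.4000, 0.1000, 0.5000]
t=1: π = [0.4833, 0.2333, 0.2833]
t=2: π = [0.5333, 0.1750, 0.2917]
t=3: π = [0.5403, 0.1861, 0.2736]
t=4: π = [0.5444, 0.1813, 0.2743]
t=5: π = [0.5450, 0.1822, 0.2728]
t=6: π = [0.5454, 0.1818, 0.2729]

π = [0.5454, 0.1818, 0.2729]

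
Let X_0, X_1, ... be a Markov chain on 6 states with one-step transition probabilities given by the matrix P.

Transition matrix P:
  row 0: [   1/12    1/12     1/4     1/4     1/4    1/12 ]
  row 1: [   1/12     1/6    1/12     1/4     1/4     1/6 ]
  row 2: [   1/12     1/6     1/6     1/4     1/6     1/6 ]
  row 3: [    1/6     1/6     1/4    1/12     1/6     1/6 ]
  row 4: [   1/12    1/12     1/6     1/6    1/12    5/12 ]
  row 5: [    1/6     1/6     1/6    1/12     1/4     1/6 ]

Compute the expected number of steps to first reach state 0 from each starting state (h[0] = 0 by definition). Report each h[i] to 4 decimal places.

h = [0.0000, 8.6680, 8.6761, 8.0563, 8.5795, 8.0483]

First-step conditioning: h[0] = 0; for i ≠ 0, h[i] = 1 + Σ_k P[i][k]·h[k].
  h[1] = 1 + 1/6·h[1] + 1/12·h[2] + 1/4·h[3] + 1/4·h[4] + 1/6·h[5]
  h[2] = 1 + 1/6·h[1] + 1/6·h[2] + 1/4·h[3] + 1/6·h[4] + 1/6·h[5]
  h[3] = 1 + 1/6·h[1] + 1/4·h[2] + 1/12·h[3] + 1/6·h[4] + 1/6·h[5]
  h[4] = 1 + 1/12·h[1] + 1/6·h[2] + 1/6·h[3] + 1/12·h[4] + 5/12·h[5]
  h[5] = 1 + 1/6·h[1] + 1/6·h[2] + 1/12·h[3] + 1/4·h[4] + 1/6·h[5]
Solving the 5×5 linear system over states ≠ 0 gives exactly h = [0, 4308/497, 616/71, 572/71, 4264/497, 4000/497] (h[0] = 0 is the target).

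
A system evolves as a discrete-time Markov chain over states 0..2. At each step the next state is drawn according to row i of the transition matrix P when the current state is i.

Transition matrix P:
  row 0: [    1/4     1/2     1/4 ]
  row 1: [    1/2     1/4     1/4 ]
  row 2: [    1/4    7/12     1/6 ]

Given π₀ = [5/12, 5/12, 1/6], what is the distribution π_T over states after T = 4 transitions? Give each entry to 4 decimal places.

π = [0.3537, 0.4155, 0.2308]

t=0: π = [0.4167, 0.4167, 0.1667]
t=1: π = [0.3542, 0.4097, 0.2361]
t=2: π = [0.3524, 0.4172, 0.2303]
t=3: π = [0.3543, 0.4149, 0.2308]
t=4: π = [0.3537, 0.4155, 0.2308]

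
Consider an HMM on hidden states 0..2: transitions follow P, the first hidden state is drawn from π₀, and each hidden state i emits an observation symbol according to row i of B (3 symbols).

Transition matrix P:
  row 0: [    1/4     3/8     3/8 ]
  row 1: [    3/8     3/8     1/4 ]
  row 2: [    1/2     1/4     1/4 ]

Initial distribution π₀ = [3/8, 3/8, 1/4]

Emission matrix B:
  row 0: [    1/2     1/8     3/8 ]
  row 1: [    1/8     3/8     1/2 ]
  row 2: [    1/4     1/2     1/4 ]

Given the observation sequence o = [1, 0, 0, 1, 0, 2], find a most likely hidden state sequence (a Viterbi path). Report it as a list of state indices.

path = [2, 0, 0, 2, 0, 1]

t=0: δ = [4.688e-02, 1.406e-01, 1.250e-01]  (obs o_0=1)
t=1: δ = [3.125e-02, 6.592e-03, 8.789e-03]  ψ = [2, 1, 1]  (obs o_1=0)
t=2: δ = [3.906e-03, 1.465e-03, 2.930e-03]  ψ = [0, 0, 0]  (obs o_2=0)
t=3: δ = [1.831e-04, 5.493e-04, 7.324e-04]  ψ = [2, 0, 0]  (obs o_3=1)
t=4: δ = [1.831e-04, 2.575e-05, 4.578e-05]  ψ = [2, 1, 2]  (obs o_4=0)
t=5: δ = [1.717e-05, 3.433e-05, 1.717e-05]  ψ = [0, 0, 0]  (obs o_5=2)
backtrack: best end state = 1; path = [2, 0, 0, 2, 0, 1]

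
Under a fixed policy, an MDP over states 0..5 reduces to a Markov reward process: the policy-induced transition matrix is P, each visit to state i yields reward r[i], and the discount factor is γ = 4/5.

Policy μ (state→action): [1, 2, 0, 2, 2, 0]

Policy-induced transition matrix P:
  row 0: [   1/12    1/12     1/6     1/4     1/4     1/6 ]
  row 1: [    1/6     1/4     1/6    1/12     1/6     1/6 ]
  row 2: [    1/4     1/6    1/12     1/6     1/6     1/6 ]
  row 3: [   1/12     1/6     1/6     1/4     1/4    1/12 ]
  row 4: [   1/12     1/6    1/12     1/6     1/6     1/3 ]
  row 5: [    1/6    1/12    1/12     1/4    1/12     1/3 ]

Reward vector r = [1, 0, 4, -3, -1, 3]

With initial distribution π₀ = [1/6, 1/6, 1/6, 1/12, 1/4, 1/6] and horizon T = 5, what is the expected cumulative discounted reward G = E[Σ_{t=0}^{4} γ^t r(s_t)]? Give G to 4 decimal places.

G = 2.0668

t=0: π = [0.1667, 0.1667, 0.1667, 0.0833, 0.2500, 0.1667], E[r] = 0.8333, γ^t·E[r] = 0.833333, running G = 0.833333
t=1: π = [0.1389, 0.1528, 0.1181, 0.1875, 0.1736, 0.2292], E[r] = 0.5625, γ^t·E[r] = 0.450000, running G = 1.283333
t=2: π = [0.1348, 0.1487, 0.1233, 0.2002, 0.1748, 0.2182], E[r] = 0.5069, γ^t·E[r] = 0.324444, running G = 1.607778
t=3: π = [0.1345, 0.1496, 0.1236, 0.2004, 0.1764, 0.2155], E[r] = 0.4979, γ^t·E[r] = 0.254938, running G = 1.862716
t=4: π = [0.1344, 0.1500, 0.1237, 0.2001, 0.1766, 0.2153], E[r] = 0.4983, γ^t·E[r] = 0.204087, running G = 2.066803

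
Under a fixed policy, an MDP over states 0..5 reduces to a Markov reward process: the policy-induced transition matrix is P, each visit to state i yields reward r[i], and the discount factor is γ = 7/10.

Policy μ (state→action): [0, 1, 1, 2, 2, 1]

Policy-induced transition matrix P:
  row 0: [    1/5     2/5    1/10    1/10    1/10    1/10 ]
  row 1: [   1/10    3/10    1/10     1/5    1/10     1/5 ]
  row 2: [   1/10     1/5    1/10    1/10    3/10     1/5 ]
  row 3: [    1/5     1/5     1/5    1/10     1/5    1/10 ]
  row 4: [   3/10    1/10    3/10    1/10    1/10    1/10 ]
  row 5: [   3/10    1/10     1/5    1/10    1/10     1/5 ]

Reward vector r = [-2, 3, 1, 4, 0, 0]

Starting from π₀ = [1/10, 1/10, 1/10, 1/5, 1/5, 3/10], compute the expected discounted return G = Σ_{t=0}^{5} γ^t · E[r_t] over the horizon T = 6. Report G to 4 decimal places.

G = 2.6844

t=0: π = [0.1000, 0.1000, 0.1000, 0.2000, 0.2000, 0.3000], E[r] = 1.0000, γ^t·E[r] = 1.000000, running G = 1.000000
t=1: π = [0.2300, 0.1800, 0.1900, 0.1100, 0.1400, 0.1500], E[r] = 0.7100, γ^t·E[r] = 0.497000, running G = 1.497000
t=2: π = [0.1920, 0.2350, 0.1540, 0.1180, 0.1490, 0.1520], E[r] = 0.9470, γ^t·E[r] = 0.464030, running G = 1.961030
t=3: π = [0.1912, 0.2318, 0.1568, 0.1235, 0.1426, 0.1541], E[r] = 0.9638, γ^t·E[r] = 0.330583, running G = 2.291613
t=4: π = [0.1908, 0.2318, 0.1563, 0.1232, 0.1437, 0.1543], E[r] = 0.9626, γ^t·E[r] = 0.231127, running G = 2.522741
t=5: π = [0.1910, 0.2315, 0.1565, 0.1232, 0.1436, 0.1542], E[r] = 0.9618, γ^t·E[r] = 0.161652, running G = 2.684393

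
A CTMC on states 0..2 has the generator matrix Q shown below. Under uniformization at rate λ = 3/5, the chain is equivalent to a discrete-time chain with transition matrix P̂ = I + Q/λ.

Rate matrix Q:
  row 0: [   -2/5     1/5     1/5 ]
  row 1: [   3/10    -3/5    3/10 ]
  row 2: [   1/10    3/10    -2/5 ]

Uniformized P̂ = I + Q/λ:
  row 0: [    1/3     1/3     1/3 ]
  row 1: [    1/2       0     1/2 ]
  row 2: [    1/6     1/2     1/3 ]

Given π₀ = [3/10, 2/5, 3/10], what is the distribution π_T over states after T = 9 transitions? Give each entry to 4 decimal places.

π = [0.3192, 0.2978, 0.3830]

t=0: π = [0.3000, 0.4000, 0.3000]
t=1: π = [0.3500, 0.2500, 0.4000]
t=2: π = [0.3083, 0.3167, 0.3750]
t=3: π = [0.3236, 0.2903, 0.3861]
t=4: π = [0.3174, 0.3009, 0.3817]
t=5: π = [0.3199, 0.2966, 0.3835]
t=6: π = [0.3189, 0.2984, 0.3828]
t=7: π = [0.3193, 0.2977, 0.3831]
t=8: π = [0.3191, 0.2980, 0.3829]
t=9: π = [0.3192, 0.2978, 0.3830]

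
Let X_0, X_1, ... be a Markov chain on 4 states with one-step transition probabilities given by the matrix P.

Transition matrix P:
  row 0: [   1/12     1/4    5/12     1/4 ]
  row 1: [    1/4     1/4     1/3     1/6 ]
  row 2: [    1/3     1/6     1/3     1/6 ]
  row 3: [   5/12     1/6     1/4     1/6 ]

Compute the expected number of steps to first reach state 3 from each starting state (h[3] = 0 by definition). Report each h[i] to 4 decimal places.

First-step conditioning: h[3] = 0; for i ≠ 3, h[i] = 1 + Σ_k P[i][k]·h[k].
  h[0] = 1 + 1/12·h[0] + 1/4·h[1] + 5/12·h[2]
  h[1] = 1 + 1/4·h[0] + 1/4·h[1] + 1/3·h[2]
  h[2] = 1 + 1/3·h[0] + 1/6·h[1] + 1/3·h[2]
Solving the 3×3 linear system over states ≠ 3 gives exactly h = [930/187, 1002/187, 996/187, 0] (h[3] = 0 is the target).

h = [4.9733, 5.3583, 5.3262, 0.0000]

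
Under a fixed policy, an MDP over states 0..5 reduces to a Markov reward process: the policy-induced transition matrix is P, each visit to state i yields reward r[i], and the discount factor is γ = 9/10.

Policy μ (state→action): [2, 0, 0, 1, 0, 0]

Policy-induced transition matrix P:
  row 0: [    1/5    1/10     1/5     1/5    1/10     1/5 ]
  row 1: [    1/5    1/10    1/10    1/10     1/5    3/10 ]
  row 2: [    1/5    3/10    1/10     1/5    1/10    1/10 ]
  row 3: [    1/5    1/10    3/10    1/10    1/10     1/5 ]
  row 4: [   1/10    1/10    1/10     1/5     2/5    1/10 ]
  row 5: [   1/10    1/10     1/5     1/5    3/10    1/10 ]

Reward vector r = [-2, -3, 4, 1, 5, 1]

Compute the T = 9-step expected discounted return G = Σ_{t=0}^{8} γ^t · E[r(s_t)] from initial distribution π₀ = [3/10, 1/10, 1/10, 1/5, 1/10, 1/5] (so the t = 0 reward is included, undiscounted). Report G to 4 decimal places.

t=0: π = [0.3000, 0.1000, 0.1000, 0.2000, 0.1000, 0.2000], E[r] = 0.4000, γ^t·E[r] = 0.400000, running G = 0.400000
t=1: π = [0.1700, 0.1200, 0.1900, 0.1700, 0.1800, 0.1700], E[r] = 1.3000, γ^t·E[r] = 1.170000, running G = 1.570000
t=2: π = [0.1650, 0.1380, 0.1680, 0.1710, 0.2000, 0.1580], E[r] = 1.2570, γ^t·E[r] = 1.018170, running G = 2.588170
t=3: π = [0.1642, 0.1336, 0.1665, 0.1691, 0.2054, 0.1612], E[r] = 1.2941, γ^t·E[r] = 0.943399, running G = 3.531569
t=4: π = [0.1633, 0.1333, 0.1664, 0.1697, 0.2072, 0.1601], E[r] = 1.3047, γ^t·E[r] = 0.856040, running G = 4.387609
t=5: π = [0.1633, 0.1333, 0.1663, 0.1697, 0.2075, 0.1600], E[r] = 1.3060, γ^t·E[r] = 0.771163, running G = 5.158772
t=6: π = [0.1633, 0.1333, 0.1663, 0.1697, 0.2076, 0.1600], E[r] = 1.3063, γ^t·E[r] = 0.694218, running G = 5.852990
t=7: π = [0.1632, 0.1333, 0.1663, 0.1697, 0.2076, 0.1599], E[r] = 1.3064, γ^t·E[r] = 0.624838, running G = 6.477828
t=8: π = [0.1632, 0.1333, 0.1663, 0.1697, 0.2076, 0.1599], E[r] = 1.3064, γ^t·E[r] = 0.562361, running G = 7.040189

G = 7.0402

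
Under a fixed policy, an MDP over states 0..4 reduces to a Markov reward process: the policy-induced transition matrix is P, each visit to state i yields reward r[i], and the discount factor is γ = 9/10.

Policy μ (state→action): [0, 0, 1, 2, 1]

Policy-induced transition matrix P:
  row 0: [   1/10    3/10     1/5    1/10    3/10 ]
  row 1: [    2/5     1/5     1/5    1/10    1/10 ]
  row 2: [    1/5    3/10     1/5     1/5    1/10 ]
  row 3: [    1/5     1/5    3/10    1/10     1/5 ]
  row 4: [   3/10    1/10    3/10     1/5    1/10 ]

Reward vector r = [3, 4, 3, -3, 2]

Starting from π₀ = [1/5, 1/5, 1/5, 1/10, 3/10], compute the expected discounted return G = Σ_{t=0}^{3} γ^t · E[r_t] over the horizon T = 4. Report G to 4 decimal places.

t=0: π = [0.2000, 0.2000, 0.2000, 0.1000, 0.3000], E[r] = 2.3000, γ^t·E[r] = 2.300000, running G = 2.300000
t=1: π = [0.2500, 0.2100, 0.2400, 0.1500, 0.1500], E[r] = 2.1600, γ^t·E[r] = 1.944000, running G = 4.244000
t=2: π = [0.2320, 0.2340, 0.2300, 0.1390, 0.1650], E[r] = 2.2350, γ^t·E[r] = 1.810350, running G = 6.054350
t=3: π = [0.2401, 0.2297, 0.2304, 0.1395, 0.1603], E[r] = 2.2324, γ^t·E[r] = 1.627420, running G = 7.681770

G = 7.6818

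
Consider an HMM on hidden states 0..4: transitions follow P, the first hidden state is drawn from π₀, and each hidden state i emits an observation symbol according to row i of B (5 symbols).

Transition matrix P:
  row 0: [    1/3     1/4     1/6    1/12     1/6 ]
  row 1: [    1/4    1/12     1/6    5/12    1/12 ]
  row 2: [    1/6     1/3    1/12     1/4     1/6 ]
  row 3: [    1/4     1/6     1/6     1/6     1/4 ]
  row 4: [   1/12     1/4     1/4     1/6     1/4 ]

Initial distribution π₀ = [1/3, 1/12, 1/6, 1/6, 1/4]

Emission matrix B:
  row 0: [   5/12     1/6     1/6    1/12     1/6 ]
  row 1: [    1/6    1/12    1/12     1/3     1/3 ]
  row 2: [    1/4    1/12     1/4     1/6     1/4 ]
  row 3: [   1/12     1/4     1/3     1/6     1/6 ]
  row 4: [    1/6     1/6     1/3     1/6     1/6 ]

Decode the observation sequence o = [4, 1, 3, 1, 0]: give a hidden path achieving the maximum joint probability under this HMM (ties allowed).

t=0: δ = [5.556e-02, 2.778e-02, 4.167e-02, 2.778e-02, 4.167e-02]  (obs o_0=4)
t=1: δ = [3.086e-03, 1.157e-03, 8.681e-04, 2.894e-03, 1.736e-03]  ψ = [0, 0, 4, 1, 4]  (obs o_1=1)
t=2: δ = [8.573e-05, 2.572e-04, 8.573e-05, 8.038e-05, 1.206e-04]  ψ = [0, 0, 0, 1, 3]  (obs o_2=3)
t=3: δ = [1.072e-05, 2.512e-06, 3.572e-06, 2.679e-05, 5.023e-06]  ψ = [1, 4, 1, 1, 4]  (obs o_3=1)
t=4: δ = [2.791e-06, 7.442e-07, 1.116e-06, 3.721e-07, 1.116e-06]  ψ = [3, 3, 3, 3, 3]  (obs o_4=0)
backtrack: best end state = 0; path = [0, 0, 1, 3, 0]

path = [0, 0, 1, 3, 0]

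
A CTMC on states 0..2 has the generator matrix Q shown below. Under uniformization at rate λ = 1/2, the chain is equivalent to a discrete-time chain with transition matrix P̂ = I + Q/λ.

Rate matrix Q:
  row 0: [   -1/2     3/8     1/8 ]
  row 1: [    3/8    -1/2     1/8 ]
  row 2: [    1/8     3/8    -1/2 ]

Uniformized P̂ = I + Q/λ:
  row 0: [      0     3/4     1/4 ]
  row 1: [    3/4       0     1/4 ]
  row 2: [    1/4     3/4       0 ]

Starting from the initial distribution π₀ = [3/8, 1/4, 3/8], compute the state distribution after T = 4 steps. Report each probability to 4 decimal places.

π = [0.4272, 0.3721, 0.2007]

t=0: π = [0.3750, 0.2500, 0.3750]
t=1: π = [0.2813, 0.5625, 0.1563]
t=2: π = [0.4609, 0.3281, 0.2109]
t=3: π = [0.2988, 0.5039, 0.1973]
t=4: π = [0.4272, 0.3721, 0.2007]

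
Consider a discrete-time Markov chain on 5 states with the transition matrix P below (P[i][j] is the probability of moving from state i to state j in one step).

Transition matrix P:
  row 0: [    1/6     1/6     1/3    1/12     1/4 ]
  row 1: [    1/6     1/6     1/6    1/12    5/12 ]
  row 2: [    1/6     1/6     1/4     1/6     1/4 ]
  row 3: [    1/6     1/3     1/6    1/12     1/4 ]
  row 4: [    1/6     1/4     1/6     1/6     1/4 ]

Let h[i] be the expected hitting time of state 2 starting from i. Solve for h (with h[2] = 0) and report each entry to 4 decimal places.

h = [4.2857, 5.1429, 0.0000, 5.1429, 5.1429]

First-step conditioning: h[2] = 0; for i ≠ 2, h[i] = 1 + Σ_k P[i][k]·h[k].
  h[0] = 1 + 1/6·h[0] + 1/6·h[1] + 1/12·h[3] + 1/4·h[4]
  h[1] = 1 + 1/6·h[0] + 1/6·h[1] + 1/12·h[3] + 5/12·h[4]
  h[3] = 1 + 1/6·h[0] + 1/3·h[1] + 1/12·h[3] + 1/4·h[4]
  h[4] = 1 + 1/6·h[0] + 1/4·h[1] + 1/6·h[3] + 1/4·h[4]
Solving the 4×4 linear system over states ≠ 2 gives exactly h = [30/7, 36/7, 0, 36/7, 36/7] (h[2] = 0 is the target).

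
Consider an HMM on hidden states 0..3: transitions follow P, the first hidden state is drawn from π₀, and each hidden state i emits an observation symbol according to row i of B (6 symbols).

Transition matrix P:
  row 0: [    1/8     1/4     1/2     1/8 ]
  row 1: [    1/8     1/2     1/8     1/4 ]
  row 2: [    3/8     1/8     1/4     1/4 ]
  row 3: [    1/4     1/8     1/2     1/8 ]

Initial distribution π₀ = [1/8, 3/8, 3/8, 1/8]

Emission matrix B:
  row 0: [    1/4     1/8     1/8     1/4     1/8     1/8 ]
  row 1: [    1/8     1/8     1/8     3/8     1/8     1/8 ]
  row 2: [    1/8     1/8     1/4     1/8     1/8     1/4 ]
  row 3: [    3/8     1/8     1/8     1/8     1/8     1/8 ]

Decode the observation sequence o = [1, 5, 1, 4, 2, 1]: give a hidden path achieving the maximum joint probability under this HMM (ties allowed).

t=0: δ = [1.562e-02, 4.688e-02, 4.688e-02, 1.562e-02]  (obs o_0=1)
t=1: δ = [2.197e-03, 2.930e-03, 2.930e-03, 1.465e-03]  ψ = [2, 1, 2, 1]  (obs o_1=5)
t=2: δ = [1.373e-04, 1.831e-04, 1.373e-04, 9.155e-05]  ψ = [2, 1, 0, 1]  (obs o_2=1)
t=3: δ = [6.437e-06, 1.144e-05, 8.583e-06, 5.722e-06]  ψ = [2, 1, 0, 1]  (obs o_3=4)
t=4: δ = [4.023e-07, 7.153e-07, 8.047e-07, 3.576e-07]  ψ = [2, 1, 0, 1]  (obs o_4=2)
t=5: δ = [3.772e-08, 4.470e-08, 2.515e-08, 2.515e-08]  ψ = [2, 1, 0, 2]  (obs o_5=1)
backtrack: best end state = 1; path = [1, 1, 1, 1, 1, 1]

path = [1, 1, 1, 1, 1, 1]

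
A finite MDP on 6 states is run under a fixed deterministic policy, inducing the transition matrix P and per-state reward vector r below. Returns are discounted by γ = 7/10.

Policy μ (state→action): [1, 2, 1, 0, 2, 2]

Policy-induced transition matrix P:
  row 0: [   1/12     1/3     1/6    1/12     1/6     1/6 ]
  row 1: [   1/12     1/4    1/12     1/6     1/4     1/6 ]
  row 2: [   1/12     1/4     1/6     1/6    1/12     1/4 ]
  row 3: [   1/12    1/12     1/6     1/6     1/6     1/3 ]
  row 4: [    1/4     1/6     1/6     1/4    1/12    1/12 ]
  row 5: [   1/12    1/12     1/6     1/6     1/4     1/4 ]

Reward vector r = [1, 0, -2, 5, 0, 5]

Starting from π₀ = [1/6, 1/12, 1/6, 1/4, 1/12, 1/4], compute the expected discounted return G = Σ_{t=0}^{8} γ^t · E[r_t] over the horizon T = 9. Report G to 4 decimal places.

G = 6.1506

t=0: π = [0.1667, 0.0833, 0.1667, 0.2500, 0.0833, 0.2500], E[r] = 2.3333, γ^t·E[r] = 2.333333, running G = 2.333333
t=1: π = [0.0972, 0.1736, 0.1597, 0.1597, 0.1736, 0.2361], E[r] = 1.7569, γ^t·E[r] = 1.229861, running G = 3.563194
t=2: π = [0.1123, 0.1777, 0.1522, 0.1730, 0.1730, 0.2118], E[r] = 1.7321, γ^t·E[r] = 0.848709, running G = 4.411904
t=3: π = [0.1122, 0.1808, 0.1519, 0.1717, 0.1720, 0.2114], E[r] = 1.7242, γ^t·E[r] = 0.591400, running G = 5.003304
t=4: π = [0.1120, 0.1812, 0.1516, 0.1717, 0.1724, 0.2112], E[r] = 1.7232, γ^t·E[r] = 0.413742, running G = 5.417046
t=5: π = [0.1121, 0.1812, 0.1516, 0.1717, 0.1724, 0.2111], E[r] = 1.7231, γ^t·E[r] = 0.289608, running G = 5.706655
t=6: π = [0.1121, 0.1812, 0.1516, 0.1717, 0.1724, 0.2111], E[r] = 1.7231, γ^t·E[r] = 0.202722, running G = 5.909377
t=7: π = [0.1121, 0.1812, 0.1516, 0.1717, 0.1724, 0.2111], E[r] = 1.7231, γ^t·E[r] = 0.141905, running G = 6.051282
t=8: π = [0.1121, 0.1812, 0.1516, 0.1717, 0.1724, 0.2111], E[r] = 1.7231, γ^t·E[r] = 0.099334, running G = 6.150615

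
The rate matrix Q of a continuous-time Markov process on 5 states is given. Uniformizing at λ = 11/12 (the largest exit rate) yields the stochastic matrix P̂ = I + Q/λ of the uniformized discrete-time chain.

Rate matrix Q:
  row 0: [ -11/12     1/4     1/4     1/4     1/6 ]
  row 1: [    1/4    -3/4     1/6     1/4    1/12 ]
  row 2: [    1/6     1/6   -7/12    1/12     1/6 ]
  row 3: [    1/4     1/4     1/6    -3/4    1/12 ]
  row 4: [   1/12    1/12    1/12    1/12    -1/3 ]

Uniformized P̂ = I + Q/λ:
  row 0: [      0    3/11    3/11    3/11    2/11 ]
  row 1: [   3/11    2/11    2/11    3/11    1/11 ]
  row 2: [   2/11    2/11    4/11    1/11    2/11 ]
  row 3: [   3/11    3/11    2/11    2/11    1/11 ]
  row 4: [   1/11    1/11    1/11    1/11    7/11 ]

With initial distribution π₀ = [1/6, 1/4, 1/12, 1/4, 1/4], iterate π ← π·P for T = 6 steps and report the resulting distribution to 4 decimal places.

t=0: π = [0.1667, 0.2500, 0.0833, 0.2500, 0.2500]
t=1: π = [0.1742, 0.1970, 0.1894, 0.1894, 0.2500]
t=2: π = [0.1625, 0.1921, 0.2094, 0.1756, 0.2603]
t=3: π = [0.1620, 0.1889, 0.2110, 0.1714, 0.2667]
t=4: π = [0.1609, 0.1879, 0.2107, 0.1703, 0.2703]
t=5: π = [0.1606, 0.1874, 0.2102, 0.1698, 0.2721]
t=6: π = [0.1604, 0.1871, 0.2099, 0.1696, 0.2730]

π = [0.1604, 0.1871, 0.2099, 0.1696, 0.2730]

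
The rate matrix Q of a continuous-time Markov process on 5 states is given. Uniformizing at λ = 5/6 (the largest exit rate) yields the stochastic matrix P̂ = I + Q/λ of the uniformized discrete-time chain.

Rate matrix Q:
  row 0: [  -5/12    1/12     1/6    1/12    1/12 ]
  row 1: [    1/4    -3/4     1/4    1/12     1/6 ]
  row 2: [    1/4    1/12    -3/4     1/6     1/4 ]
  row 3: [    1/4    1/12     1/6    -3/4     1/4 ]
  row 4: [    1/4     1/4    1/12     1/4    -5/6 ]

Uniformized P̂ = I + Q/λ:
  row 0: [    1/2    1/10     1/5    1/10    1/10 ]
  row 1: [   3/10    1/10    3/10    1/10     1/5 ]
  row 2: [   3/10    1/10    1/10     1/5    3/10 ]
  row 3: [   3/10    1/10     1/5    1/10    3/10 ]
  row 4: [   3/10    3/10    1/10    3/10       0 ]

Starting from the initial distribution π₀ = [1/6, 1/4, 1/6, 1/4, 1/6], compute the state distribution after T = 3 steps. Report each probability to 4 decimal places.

t=0: π = [0.1667, 0.2500, 0.1667, 0.2500, 0.1667]
t=1: π = [0.3333, 0.1333, 0.1917, 0.1500, 0.1917]
t=2: π = [0.3667, 0.1383, 0.1750, 0.1575, 0.1625]
t=3: π = [0.3733, 0.1325, 0.1801, 0.1500, 0.1641]

π = [0.3733, 0.1325, 0.1801, 0.1500, 0.1641]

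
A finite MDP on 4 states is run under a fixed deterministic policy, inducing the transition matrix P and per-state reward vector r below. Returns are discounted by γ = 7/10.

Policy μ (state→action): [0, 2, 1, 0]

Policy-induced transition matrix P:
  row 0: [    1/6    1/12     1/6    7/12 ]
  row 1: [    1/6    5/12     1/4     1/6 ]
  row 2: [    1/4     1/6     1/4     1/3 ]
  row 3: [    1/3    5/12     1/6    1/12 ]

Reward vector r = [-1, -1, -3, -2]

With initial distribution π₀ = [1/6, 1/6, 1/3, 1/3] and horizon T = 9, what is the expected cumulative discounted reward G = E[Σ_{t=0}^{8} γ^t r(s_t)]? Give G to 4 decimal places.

G = -5.7126

t=0: π = [0.1667, 0.1667, 0.3333, 0.3333], E[r] = -2.0000, γ^t·E[r] = -2.000000, running G = -2.000000
t=1: π = [0.2500, 0.2778, 0.2083, 0.2639], E[r] = -1.6806, γ^t·E[r] = -1.176389, running G = -3.176389
t=2: π = [0.2280, 0.2813, 0.2072, 0.2836], E[r] = -1.6979, γ^t·E[r] = -0.831979, running G = -4.008368
t=3: π = [0.2312, 0.2889, 0.2074, 0.2726], E[r] = -1.6873, γ^t·E[r] = -0.578746, running G = -4.587114
t=4: π = [0.2294, 0.2878, 0.2080, 0.2748], E[r] = -1.6909, γ^t·E[r] = -0.405981, running G = -4.993096
t=5: π = [0.2298, 0.2882, 0.2080, 0.2740], E[r] = -1.6900, γ^t·E[r] = -0.284033, running G = -5.277129
t=6: π = [0.2297, 0.2881, 0.2080, 0.2743], E[r] = -1.6903, γ^t·E[r] = -0.198860, running G = -5.475989
t=7: π = [0.2297, 0.2881, 0.2080, 0.2742], E[r] = -1.6902, γ^t·E[r] = -0.139194, running G = -5.615183
t=8: π = [0.2297, 0.2881, 0.2080, 0.2742], E[r] = -1.6902, γ^t·E[r] = -0.097438, running G = -5.712621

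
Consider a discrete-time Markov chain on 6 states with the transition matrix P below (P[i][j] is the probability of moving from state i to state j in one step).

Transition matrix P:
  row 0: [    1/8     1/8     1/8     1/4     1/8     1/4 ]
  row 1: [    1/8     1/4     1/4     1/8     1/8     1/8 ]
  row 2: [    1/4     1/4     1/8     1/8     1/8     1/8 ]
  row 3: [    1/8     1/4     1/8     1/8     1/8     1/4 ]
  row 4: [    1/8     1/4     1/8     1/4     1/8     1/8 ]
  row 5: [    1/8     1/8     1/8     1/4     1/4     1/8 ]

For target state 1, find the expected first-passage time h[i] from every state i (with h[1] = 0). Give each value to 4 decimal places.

First-step conditioning: h[1] = 0; for i ≠ 1, h[i] = 1 + Σ_k P[i][k]·h[k].
  h[0] = 1 + 1/8·h[0] + 1/8·h[2] + 1/4·h[3] + 1/8·h[4] + 1/4·h[5]
  h[2] = 1 + 1/4·h[0] + 1/8·h[2] + 1/8·h[3] + 1/8·h[4] + 1/8·h[5]
  h[3] = 1 + 1/8·h[0] + 1/8·h[2] + 1/8·h[3] + 1/8·h[4] + 1/4·h[5]
  h[4] = 1 + 1/8·h[0] + 1/8·h[2] + 1/4·h[3] + 1/8·h[4] + 1/8·h[5]
  h[5] = 1 + 1/8·h[0] + 1/8·h[2] + 1/4·h[3] + 1/4·h[4] + 1/8·h[5]
Solving the 5×5 linear system over states ≠ 1 gives exactly h = [14016/2597, 0, 37448/7791, 37376/7791, 12288/2597, 13824/2597] (h[1] = 0 is the target).

h = [5.3970, 0.0000, 4.8066, 4.7973, 4.7316, 5.3231]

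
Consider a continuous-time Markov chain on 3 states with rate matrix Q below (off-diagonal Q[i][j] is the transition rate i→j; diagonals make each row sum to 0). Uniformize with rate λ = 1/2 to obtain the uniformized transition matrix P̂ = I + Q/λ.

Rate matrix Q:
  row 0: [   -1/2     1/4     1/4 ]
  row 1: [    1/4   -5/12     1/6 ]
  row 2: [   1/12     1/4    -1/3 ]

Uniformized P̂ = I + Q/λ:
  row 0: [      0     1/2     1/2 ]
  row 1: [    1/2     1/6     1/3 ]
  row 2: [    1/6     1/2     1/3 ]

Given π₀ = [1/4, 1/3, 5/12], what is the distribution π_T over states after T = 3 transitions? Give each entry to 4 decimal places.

t=0: π = [0.2500, 0.3333, 0.4167]
t=1: π = [0.2361, 0.3889, 0.3750]
t=2: π = [0.2569, 0.3704, 0.3727]
t=3: π = [0.2473, 0.3765, 0.3762]

π = [0.2473, 0.3765, 0.3762]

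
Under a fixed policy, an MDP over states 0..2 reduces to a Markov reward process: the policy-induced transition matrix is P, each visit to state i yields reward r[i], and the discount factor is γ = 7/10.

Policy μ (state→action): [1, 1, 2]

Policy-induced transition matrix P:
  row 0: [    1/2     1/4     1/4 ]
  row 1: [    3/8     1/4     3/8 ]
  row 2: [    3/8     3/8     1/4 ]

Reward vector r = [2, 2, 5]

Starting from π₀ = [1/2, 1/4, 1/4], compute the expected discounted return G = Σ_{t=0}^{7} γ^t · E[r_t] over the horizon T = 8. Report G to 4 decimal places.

t=0: π = [0.5000, 0.2500, 0.2500], E[r] = 2.7500, γ^t·E[r] = 2.750000, running G = 2.750000
t=1: π = [0.4375, 0.2813, 0.2813], E[r] = 2.8438, γ^t·E[r] = 1.990625, running G = 4.740625
t=2: π = [0.4297, 0.2852, 0.2852], E[r] = 2.8555, γ^t·E[r] = 1.399180, running G = 6.139805
t=3: π = [0.4287, 0.2856, 0.2856], E[r] = 2.8569, γ^t·E[r] = 0.979928, running G = 7.119733
t=4: π = [0.4286, 0.2857, 0.2857], E[r] = 2.8571, γ^t·E[r] = 0.685994, running G = 7.805727
t=5: π = [0.4286, 0.2857, 0.2857], E[r] = 2.8571, γ^t·E[r] = 0.480199, running G = 8.285926
t=6: π = [0.4286, 0.2857, 0.2857], E[r] = 2.8571, γ^t·E[r] = 0.336140, running G = 8.622066
t=7: π = [0.4286, 0.2857, 0.2857], E[r] = 2.8571, γ^t·E[r] = 0.235298, running G = 8.857364

G = 8.8574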